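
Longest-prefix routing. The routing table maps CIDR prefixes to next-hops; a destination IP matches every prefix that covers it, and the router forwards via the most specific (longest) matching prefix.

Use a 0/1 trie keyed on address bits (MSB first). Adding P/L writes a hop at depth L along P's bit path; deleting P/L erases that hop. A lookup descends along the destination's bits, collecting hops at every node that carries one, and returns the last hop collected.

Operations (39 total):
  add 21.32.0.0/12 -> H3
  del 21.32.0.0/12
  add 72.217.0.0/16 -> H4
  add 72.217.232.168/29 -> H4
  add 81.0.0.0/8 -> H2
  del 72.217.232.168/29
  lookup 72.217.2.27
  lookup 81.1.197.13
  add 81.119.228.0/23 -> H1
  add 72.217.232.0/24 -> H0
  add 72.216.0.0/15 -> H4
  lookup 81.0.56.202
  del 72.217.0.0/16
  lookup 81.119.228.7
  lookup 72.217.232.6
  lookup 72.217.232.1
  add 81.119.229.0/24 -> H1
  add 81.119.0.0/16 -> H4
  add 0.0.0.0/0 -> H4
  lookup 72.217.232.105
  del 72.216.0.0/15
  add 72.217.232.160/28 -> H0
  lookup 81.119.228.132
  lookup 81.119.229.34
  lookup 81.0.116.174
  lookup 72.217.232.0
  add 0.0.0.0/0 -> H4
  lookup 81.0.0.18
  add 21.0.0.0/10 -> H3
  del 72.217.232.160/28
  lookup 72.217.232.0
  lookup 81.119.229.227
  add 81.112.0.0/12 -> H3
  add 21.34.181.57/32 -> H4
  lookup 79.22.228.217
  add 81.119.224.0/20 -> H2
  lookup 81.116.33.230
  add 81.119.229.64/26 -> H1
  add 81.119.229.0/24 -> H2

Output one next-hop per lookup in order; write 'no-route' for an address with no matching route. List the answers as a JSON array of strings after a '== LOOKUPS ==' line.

Process each operation:
  + 21.32.0.0/12 (H3) depth=12
  del 21.32.0.0/12 (clear depth 12)
  + 72.217.0.0/16 (H4) depth=16
  + 72.217.232.168/29 (H4) depth=29
  + 81.0.0.0/8 (H2) depth=8
  del 72.217.232.168/29 (clear depth 29)
  Q 72.217.2.27: descend 0100100011011001 ; hops seen [H4] ; pick H4
  Q 81.1.197.13: descend 01010001 ; hops seen [H2] ; pick H2
  + 81.119.228.0/23 (H1) depth=23
  + 72.217.232.0/24 (H0) depth=24
  + 72.216.0.0/15 (H4) depth=15
  Q 81.0.56.202: descend 010100010 ; hops seen [H2] ; pick H2
  del 72.217.0.0/16 (clear depth 16)
  Q 81.119.228.7: descend 01010001011101111110010 ; hops seen [H2,H1] ; pick H1
  Q 72.217.232.6: descend 010010001101100111101000 ; hops seen [H4,H0] ; pick H0
  Q 72.217.232.1: descend 010010001101100111101000 ; hops seen [H4,H0] ; pick H0
  + 81.119.229.0/24 (H1) depth=24
  + 81.119.0.0/16 (H4) depth=16
  + 0.0.0.0/0 (H4) depth=0
  Q 72.217.232.105: descend 010010001101100111101000 ; hops seen [H4,H4,H0] ; pick H0
  del 72.216.0.0/15 (clear depth 15)
  + 72.217.232.160/28 (H0) depth=28
  Q 81.119.228.132: descend 01010001011101111110010 ; hops seen [H4,H2,H4,H1] ; pick H1
  Q 81.119.229.34: descend 010100010111011111100101 ; hops seen [H4,H2,H4,H1,H1] ; pick H1
  Q 81.0.116.174: descend 010100010 ; hops seen [H4,H2] ; pick H2
  Q 72.217.232.0: descend 010010001101100111101000 ; hops seen [H4,H0] ; pick H0
  + 0.0.0.0/0 (H4) depth=0
  Q 81.0.0.18: descend 010100010 ; hops seen [H4,H2] ; pick H2
  + 21.0.0.0/10 (H3) depth=10
  del 72.217.232.160/28 (clear depth 28)
  Q 72.217.232.0: descend 010010001101100111101000 ; hops seen [H4,H0] ; pick H0
  Q 81.119.229.227: descend 010100010111011111100101 ; hops seen [H4,H2,H4,H1,H1] ; pick H1
  + 81.112.0.0/12 (H3) depth=12
  + 21.34.181.57/32 (H4) depth=32
  Q 79.22.228.217: descend 01001 ; hops seen [H4] ; pick H4
  + 81.119.224.0/20 (H2) depth=20
  Q 81.116.33.230: descend 01010001011101 ; hops seen [H4,H2,H3] ; pick H3
  + 81.119.229.64/26 (H1) depth=26
  + 81.119.229.0/24 (H2) depth=24

== LOOKUPS ==
["H4","H2","H2","H1","H0","H0","H0","H1","H1","H2","H0","H2","H0","H1","H4","H3"]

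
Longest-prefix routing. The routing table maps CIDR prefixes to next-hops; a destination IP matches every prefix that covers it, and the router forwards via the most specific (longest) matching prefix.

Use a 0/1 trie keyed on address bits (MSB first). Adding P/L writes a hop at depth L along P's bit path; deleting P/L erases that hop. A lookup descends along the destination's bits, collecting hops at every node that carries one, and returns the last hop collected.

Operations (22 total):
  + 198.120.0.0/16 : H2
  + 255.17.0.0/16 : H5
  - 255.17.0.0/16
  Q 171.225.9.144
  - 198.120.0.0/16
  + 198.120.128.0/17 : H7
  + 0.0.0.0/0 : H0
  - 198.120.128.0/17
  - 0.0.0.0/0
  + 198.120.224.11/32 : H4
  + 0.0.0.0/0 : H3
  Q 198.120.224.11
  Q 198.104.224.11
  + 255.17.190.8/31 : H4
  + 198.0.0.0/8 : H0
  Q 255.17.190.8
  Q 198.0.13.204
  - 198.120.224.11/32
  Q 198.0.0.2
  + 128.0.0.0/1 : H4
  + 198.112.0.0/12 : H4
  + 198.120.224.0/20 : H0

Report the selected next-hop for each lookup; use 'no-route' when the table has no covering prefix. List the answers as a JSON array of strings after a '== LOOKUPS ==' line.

Trace:
  + 198.120.0.0/16 (H2) depth=16
  + 255.17.0.0/16 (H5) depth=16
  - 255.17.0.0/16 clear@16
  lookup 171.225.9.144: bits 1 walk d0:-→d1:- -> no-route
  - 198.120.0.0/16 clear@16
  + 198.120.128.0/17 (H7) depth=17
  + 0.0.0.0/0 (H0) depth=0
  - 198.120.128.0/17 clear@17
  - 0.0.0.0/0 clear@0
  + 198.120.224.11/32 (H4) depth=32
  + 0.0.0.0/0 (H3) depth=0
  lookup 198.120.224.11: bits 11000110011110001110000000001011 walk d0:H3→d1:-→d2:-→d3:-→d4:-→d5:-→d6:-→d7:-→d8:-→d9:-→d10:-→d11:-→d12:-→d13:-→d14:-→d15:-→d16:-→d17:-→d18:-→d19:-→d20:-→d21:-→d22:-→d23:-→d24:-→d25:-→d26:-→d27:-→d28:-→d29:-→d30:-→d31:-→d32:H4 -> H4
  lookup 198.104.224.11: bits 11000110011 walk d0:H3→d1:-→d2:-→d3:-→d4:-→d5:-→d6:-→d7:-→d8:-→d9:-→d10:-→d11:- -> H3
  + 255.17.190.8/31 (H4) depth=31
  + 198.0.0.0/8 (H0) depth=8
  lookup 255.17.190.8: bits 1111111100010001101111100000100 walk d0:H3→d1:-→d2:-→d3:-→d4:-→d5:-→d6:-→d7:-→d8:-→d9:-→d10:-→d11:-→d12:-→d13:-→d14:-→d15:-→d16:-→d17:-→d18:-→d19:-→d20:-→d21:-→d22:-→d23:-→d24:-→d25:-→d26:-→d27:-→d28:-→d29:-→d30:-→d31:H4 -> H4
  lookup 198.0.13.204: bits 110001100 walk d0:H3→d1:-→d2:-→d3:-→d4:-→d5:-→d6:-→d7:-→d8:H0→d9:- -> H0
  - 198.120.224.11/32 clear@32
  lookup 198.0.0.2: bits 110001100 walk d0:H3→d1:-→d2:-→d3:-→d4:-→d5:-→d6:-→d7:-→d8:H0→d9:- -> H0
  + 128.0.0.0/1 (H4) depth=1
  + 198.112.0.0/12 (H4) depth=12
  + 198.120.224.0/20 (H0) depth=20

== LOOKUPS ==
["no-route","H4","H3","H4","H0","H0"]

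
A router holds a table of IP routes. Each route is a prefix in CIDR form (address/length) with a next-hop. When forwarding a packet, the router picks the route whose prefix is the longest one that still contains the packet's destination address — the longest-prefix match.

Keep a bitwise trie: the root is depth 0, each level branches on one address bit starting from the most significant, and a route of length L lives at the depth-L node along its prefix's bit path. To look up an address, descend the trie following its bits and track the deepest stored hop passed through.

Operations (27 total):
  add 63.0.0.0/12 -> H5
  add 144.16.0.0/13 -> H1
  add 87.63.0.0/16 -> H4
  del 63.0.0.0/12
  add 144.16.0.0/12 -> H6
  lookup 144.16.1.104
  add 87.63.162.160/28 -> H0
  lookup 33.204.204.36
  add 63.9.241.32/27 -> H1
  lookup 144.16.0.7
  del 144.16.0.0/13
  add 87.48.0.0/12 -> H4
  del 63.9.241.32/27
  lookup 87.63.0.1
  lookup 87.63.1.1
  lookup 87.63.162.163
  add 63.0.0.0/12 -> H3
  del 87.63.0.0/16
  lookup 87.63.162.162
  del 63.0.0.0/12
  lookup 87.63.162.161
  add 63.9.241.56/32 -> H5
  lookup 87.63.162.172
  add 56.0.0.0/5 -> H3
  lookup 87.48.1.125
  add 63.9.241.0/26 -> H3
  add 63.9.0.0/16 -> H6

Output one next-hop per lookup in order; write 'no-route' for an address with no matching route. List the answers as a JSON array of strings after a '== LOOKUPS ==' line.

Apply in order:
  + 63.0.0.0/12 (H5) depth=12
  + 144.16.0.0/13 (H1) depth=13
  + 87.63.0.0/16 (H4) depth=16
  del 63.0.0.0/12 (clear depth 12)
  + 144.16.0.0/12 (H6) depth=12
  ? 144.16.1.104  path d0:-→d1:-→d2:-→d3:-→d4:-→d5:-→d6:-→d7:-→d8:-→d9:-→d10:-→d11:-→d12:H6→d13:H1  best=H1
  + 87.63.162.160/28 (H0) depth=28
  ? 33.204.204.36  path d0:-→d1:-→d2:-→d3:-  best=no-route
  + 63.9.241.32/27 (H1) depth=27
  ? 144.16.0.7  path d0:-→d1:-→d2:-→d3:-→d4:-→d5:-→d6:-→d7:-→d8:-→d9:-→d10:-→d11:-→d12:H6→d13:H1  best=H1
  del 144.16.0.0/13 (clear depth 13)
  + 87.48.0.0/12 (H4) depth=12
  del 63.9.241.32/27 (clear depth 27)
  ? 87.63.0.1  path d0:-→d1:-→d2:-→d3:-→d4:-→d5:-→d6:-→d7:-→d8:-→d9:-→d10:-→d11:-→d12:H4→d13:-→d14:-→d15:-→d16:H4  best=H4
  ? 87.63.1.1  path d0:-→d1:-→d2:-→d3:-→d4:-→d5:-→d6:-→d7:-→d8:-→d9:-→d10:-→d11:-→d12:H4→d13:-→d14:-→d15:-→d16:H4  best=H4
  ? 87.63.162.163  path d0:-→d1:-→d2:-→d3:-→d4:-→d5:-→d6:-→d7:-→d8:-→d9:-→d10:-→d11:-→d12:H4→d13:-→d14:-→d15:-→d16:H4→d17:-→d18:-→d19:-→d20:-→d21:-→d22:-→d23:-→d24:-→d25:-→d26:-→d27:-→d28:H0  best=H0
  + 63.0.0.0/12 (H3) depth=12
  del 87.63.0.0/16 (clear depth 16)
  ? 87.63.162.162  path d0:-→d1:-→d2:-→d3:-→d4:-→d5:-→d6:-→d7:-→d8:-→d9:-→d10:-→d11:-→d12:H4→d13:-→d14:-→d15:-→d16:-→d17:-→d18:-→d19:-→d20:-→d21:-→d22:-→d23:-→d24:-→d25:-→d26:-→d27:-→d28:H0  best=H0
  del 63.0.0.0/12 (clear depth 12)
  ? 87.63.162.161  path d0:-→d1:-→d2:-→d3:-→d4:-→d5:-→d6:-→d7:-→d8:-→d9:-→d10:-→d11:-→d12:H4→d13:-→d14:-→d15:-→d16:-→d17:-→d18:-→d19:-→d20:-→d21:-→d22:-→d23:-→d24:-→d25:-→d26:-→d27:-→d28:H0  best=H0
  + 63.9.241.56/32 (H5) depth=32
  ? 87.63.162.172  path d0:-→d1:-→d2:-→d3:-→d4:-→d5:-→d6:-→d7:-→d8:-→d9:-→d10:-→d11:-→d12:H4→d13:-→d14:-→d15:-→d16:-→d17:-→d18:-→d19:-→d20:-→d21:-→d22:-→d23:-→d24:-→d25:-→d26:-→d27:-→d28:H0  best=H0
  + 56.0.0.0/5 (H3) depth=5
  ? 87.48.1.125  path d0:-→d1:-→d2:-→d3:-→d4:-→d5:-→d6:-→d7:-→d8:-→d9:-→d10:-→d11:-→d12:H4  best=H4
  + 63.9.241.0/26 (H3) depth=26
  + 63.9.0.0/16 (H6) depth=16

== LOOKUPS ==
["H1","no-route","H1","H4","H4","H0","H0","H0","H0","H4"]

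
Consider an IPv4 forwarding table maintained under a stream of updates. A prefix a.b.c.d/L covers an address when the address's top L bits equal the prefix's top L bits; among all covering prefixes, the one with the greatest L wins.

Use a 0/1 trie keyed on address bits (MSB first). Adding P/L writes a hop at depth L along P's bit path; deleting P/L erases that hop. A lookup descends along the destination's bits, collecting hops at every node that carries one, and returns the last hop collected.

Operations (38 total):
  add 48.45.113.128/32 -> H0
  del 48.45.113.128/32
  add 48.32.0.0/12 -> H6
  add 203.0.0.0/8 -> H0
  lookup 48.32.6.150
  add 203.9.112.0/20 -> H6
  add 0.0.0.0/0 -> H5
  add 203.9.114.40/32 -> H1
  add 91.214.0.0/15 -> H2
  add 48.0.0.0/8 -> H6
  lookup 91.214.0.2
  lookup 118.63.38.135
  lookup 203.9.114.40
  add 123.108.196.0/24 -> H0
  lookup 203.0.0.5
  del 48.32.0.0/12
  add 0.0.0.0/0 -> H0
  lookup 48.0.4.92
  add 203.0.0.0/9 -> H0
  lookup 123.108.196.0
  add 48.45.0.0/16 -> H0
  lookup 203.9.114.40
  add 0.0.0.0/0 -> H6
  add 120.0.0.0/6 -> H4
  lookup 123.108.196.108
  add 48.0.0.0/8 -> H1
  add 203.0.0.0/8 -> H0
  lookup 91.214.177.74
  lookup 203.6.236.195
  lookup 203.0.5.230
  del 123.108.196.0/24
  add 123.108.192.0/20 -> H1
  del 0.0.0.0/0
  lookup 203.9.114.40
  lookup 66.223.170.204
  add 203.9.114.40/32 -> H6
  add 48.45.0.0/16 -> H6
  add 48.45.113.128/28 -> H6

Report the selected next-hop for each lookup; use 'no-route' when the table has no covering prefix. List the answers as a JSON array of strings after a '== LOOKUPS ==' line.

Trace:
  add 48.45.113.128/32 -> H0 at depth 32
  del 48.45.113.128/32 (clear depth 32)
  add 48.32.0.0/12 -> H6 at depth 12
  add 203.0.0.0/8 -> H0 at depth 8
  ? 48.32.6.150  path d0:-→d1:-→d2:-→d3:-→d4:-→d5:-→d6:-→d7:-→d8:-→d9:-→d10:-→d11:-→d12:H6  best=H6
  add 203.9.112.0/20 -> H6 at depth 20
  add 0.0.0.0/0 -> H5 at depth 0
  add 203.9.114.40/32 -> H1 at depth 32
  add 91.214.0.0/15 -> H2 at depth 15
  add 48.0.0.0/8 -> H6 at depth 8
  ? 91.214.0.2  path d0:H5→d1:-→d2:-→d3:-→d4:-→d5:-→d6:-→d7:-→d8:-→d9:-→d10:-→d11:-→d12:-→d13:-→d14:-→d15:H2  best=H2
  ? 118.63.38.135  path d0:H5→d1:-→d2:-  best=H5
  ? 203.9.114.40  path d0:H5→d1:-→d2:-→d3:-→d4:-→d5:-→d6:-→d7:-→d8:H0→d9:-→d10:-→d11:-→d12:-→d13:-→d14:-→d15:-→d16:-→d17:-→d18:-→d19:-→d20:H6→d21:-→d22:-→d23:-→d24:-→d25:-→d26:-→d27:-→d28:-→d29:-→d30:-→d31:-→d32:H1  best=H1
  add 123.108.196.0/24 -> H0 at depth 24
  ? 203.0.0.5  path d0:H5→d1:-→d2:-→d3:-→d4:-→d5:-→d6:-→d7:-→d8:H0→d9:-→d10:-→d11:-→d12:-  best=H0
  del 48.32.0.0/12 (clear depth 12)
  add 0.0.0.0/0 -> H0 at depth 0
  ? 48.0.4.92  path d0:H0→d1:-→d2:-→d3:-→d4:-→d5:-→d6:-→d7:-→d8:H6→d9:-→d10:-  best=H6
  add 203.0.0.0/9 -> H0 at depth 9
  ? 123.108.196.0  path d0:H0→d1:-→d2:-→d3:-→d4:-→d5:-→d6:-→d7:-→d8:-→d9:-→d10:-→d11:-→d12:-→d13:-→d14:-→d15:-→d16:-→d17:-→d18:-→d19:-→d20:-→d21:-→d22:-→d23:-→d24:H0  best=H0
  add 48.45.0.0/16 -> H0 at depth 16
  ? 203.9.114.40  path d0:H0→d1:-→d2:-→d3:-→d4:-→d5:-→d6:-→d7:-→d8:H0→d9:H0→d10:-→d11:-→d12:-→d13:-→d14:-→d15:-→d16:-→d17:-→d18:-→d19:-→d20:H6→d21:-→d22:-→d23:-→d24:-→d25:-→d26:-→d27:-→d28:-→d29:-→d30:-→d31:-→d32:H1  best=H1
  add 0.0.0.0/0 -> H6 at depth 0
  add 120.0.0.0/6 -> H4 at depth 6
  ? 123.108.196.108  path d0:H6→d1:-→d2:-→d3:-→d4:-→d5:-→d6:H4→d7:-→d8:-→d9:-→d10:-→d11:-→d12:-→d13:-→d14:-→d15:-→d16:-→d17:-→d18:-→d19:-→d20:-→d21:-→d22:-→d23:-→d24:H0  best=H0
  add 48.0.0.0/8 -> H1 at depth 8
  add 203.0.0.0/8 -> H0 at depth 8
  ? 91.214.177.74  path d0:H6→d1:-→d2:-→d3:-→d4:-→d5:-→d6:-→d7:-→d8:-→d9:-→d10:-→d11:-→d12:-→d13:-→d14:-→d15:H2  best=H2
  ? 203.6.236.195  path d0:H6→d1:-→d2:-→d3:-→d4:-→d5:-→d6:-→d7:-→d8:H0→d9:H0→d10:-→d11:-→d12:-  best=H0
  ? 203.0.5.230  path d0:H6→d1:-→d2:-→d3:-→d4:-→d5:-→d6:-→d7:-→d8:H0→d9:H0→d10:-→d11:-→d12:-  best=H0
  del 123.108.196.0/24 (clear depth 24)
  add 123.108.192.0/20 -> H1 at depth 20
  del 0.0.0.0/0 (clear depth 0)
  ? 203.9.114.40  path d0:-→d1:-→d2:-→d3:-→d4:-→d5:-→d6:-→d7:-→d8:H0→d9:H0→d10:-→d11:-→d12:-→d13:-→d14:-→d15:-→d16:-→d17:-→d18:-→d19:-→d20:H6→d21:-→d22:-→d23:-→d24:-→d25:-→d26:-→d27:-→d28:-→d29:-→d30:-→d31:-→d32:H1  best=H1
  ? 66.223.170.204  path d0:-→d1:-→d2:-→d3:-  best=no-route
  add 203.9.114.40/32 -> H6 at depth 32
  add 48.45.0.0/16 -> H6 at depth 16
  add 48.45.113.128/28 -> H6 at depth 28

== LOOKUPS ==
["H6","H2","H5","H1","H0","H6","H0","H1","H0","H2","H0","H0","H1","no-route"]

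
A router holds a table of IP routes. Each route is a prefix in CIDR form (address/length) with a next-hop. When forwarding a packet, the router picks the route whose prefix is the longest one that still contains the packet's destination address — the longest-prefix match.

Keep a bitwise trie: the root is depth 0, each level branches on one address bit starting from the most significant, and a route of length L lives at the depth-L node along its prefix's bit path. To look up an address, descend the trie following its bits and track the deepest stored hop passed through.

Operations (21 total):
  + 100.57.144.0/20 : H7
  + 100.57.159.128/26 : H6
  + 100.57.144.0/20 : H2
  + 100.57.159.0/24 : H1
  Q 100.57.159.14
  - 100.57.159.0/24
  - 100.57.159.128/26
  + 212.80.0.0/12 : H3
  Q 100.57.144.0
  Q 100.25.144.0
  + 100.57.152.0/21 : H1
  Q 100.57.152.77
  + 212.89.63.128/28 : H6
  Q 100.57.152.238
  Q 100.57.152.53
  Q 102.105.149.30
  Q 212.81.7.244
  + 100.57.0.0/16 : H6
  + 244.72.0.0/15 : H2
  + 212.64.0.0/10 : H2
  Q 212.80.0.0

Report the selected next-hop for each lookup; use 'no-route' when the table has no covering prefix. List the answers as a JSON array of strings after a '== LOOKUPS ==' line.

Apply in order:
  + 100.57.144.0/20 (H7) depth=20
  + 100.57.159.128/26 (H6) depth=26
  + 100.57.144.0/20 (H2) depth=20
  + 100.57.159.0/24 (H1) depth=24
  ? 100.57.159.14  path d0:-→d1:-→d2:-→d3:-→d4:-→d5:-→d6:-→d7:-→d8:-→d9:-→d10:-→d11:-→d12:-→d13:-→d14:-→d15:-→d16:-→d17:-→d18:-→d19:-→d20:H2→d21:-→d22:-→d23:-→d24:H1  best=H1
  del 100.57.159.0/24 (clear depth 24)
  del 100.57.159.128/26 (clear depth 26)
  + 212.80.0.0/12 (H3) depth=12
  ? 100.57.144.0  path d0:-→d1:-→d2:-→d3:-→d4:-→d5:-→d6:-→d7:-→d8:-→d9:-→d10:-→d11:-→d12:-→d13:-→d14:-→d15:-→d16:-→d17:-→d18:-→d19:-→d20:H2  best=H2
  ? 100.25.144.0  path d0:-→d1:-→d2:-→d3:-→d4:-→d5:-→d6:-→d7:-→d8:-→d9:-→d10:-  best=no-route
  + 100.57.152.0/21 (H1) depth=21
  ? 100.57.152.77  path d0:-→d1:-→d2:-→d3:-→d4:-→d5:-→d6:-→d7:-→d8:-→d9:-→d10:-→d11:-→d12:-→d13:-→d14:-→d15:-→d16:-→d17:-→d18:-→d19:-→d20:H2→d21:H1  best=H1
  + 212.89.63.128/28 (H6) depth=28
  ? 100.57.152.238  path d0:-→d1:-→d2:-→d3:-→d4:-→d5:-→d6:-→d7:-→d8:-→d9:-→d10:-→d11:-→d12:-→d13:-→d14:-→d15:-→d16:-→d17:-→d18:-→d19:-→d20:H2→d21:H1  best=H1
  ? 100.57.152.53  path d0:-→d1:-→d2:-→d3:-→d4:-→d5:-→d6:-→d7:-→d8:-→d9:-→d10:-→d11:-→d12:-→d13:-→d14:-→d15:-→d16:-→d17:-→d18:-→d19:-→d20:H2→d21:H1  best=H1
  ? 102.105.149.30  path d0:-→d1:-→d2:-→d3:-→d4:-→d5:-→d6:-  best=no-route
  ? 212.81.7.244  path d0:-→d1:-→d2:-→d3:-→d4:-→d5:-→d6:-→d7:-→d8:-→d9:-→d10:-→d11:-→d12:H3  best=H3
  + 100.57.0.0/16 (H6) depth=16
  + 244.72.0.0/15 (H2) depth=15
  + 212.64.0.0/10 (H2) depth=10
  ? 212.80.0.0  path d0:-→d1:-→d2:-→d3:-→d4:-→d5:-→d6:-→d7:-→d8:-→d9:-→d10:H2→d11:-→d12:H3  best=H3

== LOOKUPS ==
["H1","H2","no-route","H1","H1","H1","no-route","H3","H3"]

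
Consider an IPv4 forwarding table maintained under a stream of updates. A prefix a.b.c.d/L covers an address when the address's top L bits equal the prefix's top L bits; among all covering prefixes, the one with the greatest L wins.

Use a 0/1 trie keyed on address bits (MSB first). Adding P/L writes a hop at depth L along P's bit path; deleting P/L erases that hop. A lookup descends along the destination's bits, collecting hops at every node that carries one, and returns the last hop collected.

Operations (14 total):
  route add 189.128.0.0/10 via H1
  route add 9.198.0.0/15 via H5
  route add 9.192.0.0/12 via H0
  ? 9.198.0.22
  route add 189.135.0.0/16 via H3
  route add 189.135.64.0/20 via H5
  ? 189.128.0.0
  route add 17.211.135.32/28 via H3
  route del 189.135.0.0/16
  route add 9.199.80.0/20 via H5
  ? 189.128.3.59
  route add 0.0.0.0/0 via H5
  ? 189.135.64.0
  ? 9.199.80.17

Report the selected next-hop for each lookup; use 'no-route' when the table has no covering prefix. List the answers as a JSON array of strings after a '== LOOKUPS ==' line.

Process each operation:
  add 189.128.0.0/10 -> H1 at depth 10
  add 9.198.0.0/15 -> H5 at depth 15
  add 9.192.0.0/12 -> H0 at depth 12
  lookup 9.198.0.22: bits 000010011100011 walk d0:-→d1:-→d2:-→d3:-→d4:-→d5:-→d6:-→d7:-→d8:-→d9:-→d10:-→d11:-→d12:H0→d13:-→d14:-→d15:H5 -> H5
  add 189.135.0.0/16 -> H3 at depth 16
  add 189.135.64.0/20 -> H5 at depth 20
  lookup 189.128.0.0: bits 1011110110000 walk d0:-→d1:-→d2:-→d3:-→d4:-→d5:-→d6:-→d7:-→d8:-→d9:-→d10:H1→d11:-→d12:-→d13:- -> H1
  add 17.211.135.32/28 -> H3 at depth 28
  - 189.135.0.0/16 clear@16
  add 9.199.80.0/20 -> H5 at depth 20
  lookup 189.128.3.59: bits 1011110110000 walk d0:-→d1:-→d2:-→d3:-→d4:-→d5:-→d6:-→d7:-→d8:-→d9:-→d10:H1→d11:-→d12:-→d13:- -> H1
  add 0.0.0.0/0 -> H5 at depth 0
  lookup 189.135.64.0: bits 10111101100001110100 walk d0:H5→d1:-→d2:-→d3:-→d4:-→d5:-→d6:-→d7:-→d8:-→d9:-→d10:H1→d11:-→d12:-→d13:-→d14:-→d15:-→d16:-→d17:-→d18:-→d19:-→d20:H5 -> H5
  lookup 9.199.80.17: bits 00001001110001110101 walk d0:H5→d1:-→d2:-→d3:-→d4:-→d5:-→d6:-→d7:-→d8:-→d9:-→d10:-→d11:-→d12:H0→d13:-→d14:-→d15:H5→d16:-→d17:-→d18:-→d19:-→d20:H5 -> H5

== LOOKUPS ==
["H5","H1","H1","H5","H5"]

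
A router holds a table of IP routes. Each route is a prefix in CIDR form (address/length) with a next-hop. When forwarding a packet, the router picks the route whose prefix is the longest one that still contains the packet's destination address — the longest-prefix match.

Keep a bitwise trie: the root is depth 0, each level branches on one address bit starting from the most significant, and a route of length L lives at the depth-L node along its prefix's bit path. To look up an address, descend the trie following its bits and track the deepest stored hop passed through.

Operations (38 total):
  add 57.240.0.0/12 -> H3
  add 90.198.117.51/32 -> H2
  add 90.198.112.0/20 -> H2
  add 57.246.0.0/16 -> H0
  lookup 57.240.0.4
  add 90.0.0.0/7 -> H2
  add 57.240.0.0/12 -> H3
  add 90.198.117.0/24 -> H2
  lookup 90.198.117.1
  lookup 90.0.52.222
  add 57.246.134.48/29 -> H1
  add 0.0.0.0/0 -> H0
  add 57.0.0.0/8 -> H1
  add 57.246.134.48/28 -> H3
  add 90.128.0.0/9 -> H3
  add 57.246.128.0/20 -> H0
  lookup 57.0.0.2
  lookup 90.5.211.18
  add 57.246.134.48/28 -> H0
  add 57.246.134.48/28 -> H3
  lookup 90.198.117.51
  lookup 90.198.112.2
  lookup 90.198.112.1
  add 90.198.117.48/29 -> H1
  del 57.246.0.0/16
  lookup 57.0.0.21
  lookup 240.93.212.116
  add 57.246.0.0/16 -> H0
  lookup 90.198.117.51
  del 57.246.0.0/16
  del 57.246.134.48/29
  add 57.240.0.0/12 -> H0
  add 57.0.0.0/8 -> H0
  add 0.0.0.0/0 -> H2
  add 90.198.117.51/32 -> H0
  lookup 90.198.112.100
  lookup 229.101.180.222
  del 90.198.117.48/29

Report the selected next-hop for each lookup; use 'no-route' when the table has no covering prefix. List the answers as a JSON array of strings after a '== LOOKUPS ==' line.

Apply in order:
  + 57.240.0.0/12 (H3) depth=12
  + 90.198.117.51/32 (H2) depth=32
  + 90.198.112.0/20 (H2) depth=20
  + 57.246.0.0/16 (H0) depth=16
  lookup 57.240.0.4: bits 0011100111110 walk d0:-→d1:-→d2:-→d3:-→d4:-→d5:-→d6:-→d7:-→d8:-→d9:-→d10:-→d11:-→d12:H3→d13:- -> H3
  + 90.0.0.0/7 (H2) depth=7
  + 57.240.0.0/12 (H3) depth=12
  + 90.198.117.0/24 (H2) depth=24
  lookup 90.198.117.1: bits 01011010110001100111010100 walk d0:-→d1:-→d2:-→d3:-→d4:-→d5:-→d6:-→d7:H2→d8:-→d9:-→d10:-→d11:-→d12:-→d13:-→d14:-→d15:-→d16:-→d17:-→d18:-→d19:-→d20:H2→d21:-→d22:-→d23:-→d24:H2→d25:-→d26:- -> H2
  lookup 90.0.52.222: bits 01011010 walk d0:-→d1:-→d2:-→d3:-→d4:-→d5:-→d6:-→d7:H2→d8:- -> H2
  + 57.246.134.48/29 (H1) depth=29
  + 0.0.0.0/0 (H0) depth=0
  + 57.0.0.0/8 (H1) depth=8
  + 57.246.134.48/28 (H3) depth=28
  + 90.128.0.0/9 (H3) depth=9
  + 57.246.128.0/20 (H0) depth=20
  lookup 57.0.0.2: bits 00111001 walk d0:H0→d1:-→d2:-→d3:-→d4:-→d5:-→d6:-→d7:-→d8:H1 -> H1
  lookup 90.5.211.18: bits 01011010 walk d0:H0→d1:-→d2:-→d3:-→d4:-→d5:-→d6:-→d7:H2→d8:- -> H2
  + 57.246.134.48/28 (H0) depth=28
  + 57.246.134.48/28 (H3) depth=28
  lookup 90.198.117.51: bits 01011010110001100111010100110011 walk d0:H0→d1:-→d2:-→d3:-→d4:-→d5:-→d6:-→d7:H2→d8:-→d9:H3→d10:-→d11:-→d12:-→d13:-→d14:-→d15:-→d16:-→d17:-→d18:-→d19:-→d20:H2→d21:-→d22:-→d23:-→d24:H2→d25:-→d26:-→d27:-→d28:-→d29:-→d30:-→d31:-→d32:H2 -> H2
  lookup 90.198.112.2: bits 010110101100011001110 walk d0:H0→d1:-→d2:-→d3:-→d4:-→d5:-→d6:-→d7:H2→d8:-→d9:H3→d10:-→d11:-→d12:-→d13:-→d14:-→d15:-→d16:-→d17:-→d18:-→d19:-→d20:H2→d21:- -> H2
  lookup 90.198.112.1: bits 010110101100011001110 walk d0:H0→d1:-→d2:-→d3:-→d4:-→d5:-→d6:-→d7:H2→d8:-→d9:H3→d10:-→d11:-→d12:-→d13:-→d14:-→d15:-→d16:-→d17:-→d18:-→d19:-→d20:H2→d21:- -> H2
  + 90.198.117.48/29 (H1) depth=29
  del 57.246.0.0/16 (clear depth 16)
  lookup 57.0.0.21: bits 00111001 walk d0:H0→d1:-→d2:-→d3:-→d4:-→d5:-→d6:-→d7:-→d8:H1 -> H1
  lookup 240.93.212.116: bits ε walk d0:H0 -> H0
  + 57.246.0.0/16 (H0) depth=16
  lookup 90.198.117.51: bits 01011010110001100111010100110011 walk d0:H0→d1:-→d2:-→d3:-→d4:-→d5:-→d6:-→d7:H2→d8:-→d9:H3→d10:-→d11:-→d12:-→d13:-→d14:-→d15:-→d16:-→d17:-→d18:-→d19:-→d20:H2→d21:-→d22:-→d23:-→d24:H2→d25:-→d26:-→d27:-→d28:-→d29:H1→d30:-→d31:-→d32:H2 -> H2
  del 57.246.0.0/16 (clear depth 16)
  del 57.246.134.48/29 (clear depth 29)
  + 57.240.0.0/12 (H0) depth=12
  + 57.0.0.0/8 (H0) depth=8
  + 0.0.0.0/0 (H2) depth=0
  + 90.198.117.51/32 (H0) depth=32
  lookup 90.198.112.100: bits 010110101100011001110 walk d0:H2→d1:-→d2:-→d3:-→d4:-→d5:-→d6:-→d7:H2→d8:-→d9:H3→d10:-→d11:-→d12:-→d13:-→d14:-→d15:-→d16:-→d17:-→d18:-→d19:-→d20:H2→d21:- -> H2
  lookup 229.101.180.222: bits ε walk d0:H2 -> H2
  del 90.198.117.48/29 (clear depth 29)

== LOOKUPS ==
["H3","H2","H2","H1","H2","H2","H2","H2","H1","H0","H2","H2","H2"]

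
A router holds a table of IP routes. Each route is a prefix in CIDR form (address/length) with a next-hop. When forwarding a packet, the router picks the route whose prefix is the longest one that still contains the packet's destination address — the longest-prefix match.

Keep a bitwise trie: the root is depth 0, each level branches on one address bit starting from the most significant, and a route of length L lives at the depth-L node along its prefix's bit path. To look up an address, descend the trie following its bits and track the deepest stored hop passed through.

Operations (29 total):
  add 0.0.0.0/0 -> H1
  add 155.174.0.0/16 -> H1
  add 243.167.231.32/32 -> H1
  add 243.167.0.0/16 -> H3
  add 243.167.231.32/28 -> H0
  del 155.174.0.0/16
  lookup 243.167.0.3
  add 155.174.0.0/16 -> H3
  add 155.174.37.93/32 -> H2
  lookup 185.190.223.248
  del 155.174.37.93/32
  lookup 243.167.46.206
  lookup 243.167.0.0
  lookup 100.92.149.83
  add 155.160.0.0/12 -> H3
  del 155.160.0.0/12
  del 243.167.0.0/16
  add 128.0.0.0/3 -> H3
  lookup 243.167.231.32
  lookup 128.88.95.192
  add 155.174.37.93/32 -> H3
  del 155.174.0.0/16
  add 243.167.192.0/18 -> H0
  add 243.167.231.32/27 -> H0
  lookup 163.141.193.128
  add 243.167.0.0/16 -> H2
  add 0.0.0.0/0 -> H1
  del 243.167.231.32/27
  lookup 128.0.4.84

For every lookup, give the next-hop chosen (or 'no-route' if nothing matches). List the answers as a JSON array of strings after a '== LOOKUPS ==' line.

Process each operation:
  + 0.0.0.0/0 (H1) depth=0
  + 155.174.0.0/16 (H1) depth=16
  + 243.167.231.32/32 (H1) depth=32
  + 243.167.0.0/16 (H3) depth=16
  + 243.167.231.32/28 (H0) depth=28
  del 155.174.0.0/16 (clear depth 16)
  lookup 243.167.0.3: bits 1111001110100111 walk d0:H1→d1:-→d2:-→d3:-→d4:-→d5:-→d6:-→d7:-→d8:-→d9:-→d10:-→d11:-→d12:-→d13:-→d14:-→d15:-→d16:H3 -> H3
  + 155.174.0.0/16 (H3) depth=16
  + 155.174.37.93/32 (H2) depth=32
  lookup 185.190.223.248: bits 10 walk d0:H1→d1:-→d2:- -> H1
  del 155.174.37.93/32 (clear depth 32)
  lookup 243.167.46.206: bits 1111001110100111 walk d0:H1→d1:-→d2:-→d3:-→d4:-→d5:-→d6:-→d7:-→d8:-→d9:-→d10:-→d11:-→d12:-→d13:-→d14:-→d15:-→d16:H3 -> H3
  lookup 243.167.0.0: bits 1111001110100111 walk d0:H1→d1:-→d2:-→d3:-→d4:-→d5:-→d6:-→d7:-→d8:-→d9:-→d10:-→d11:-→d12:-→d13:-→d14:-→d15:-→d16:H3 -> H3
  lookup 100.92.149.83: bits ε walk d0:H1 -> H1
  + 155.160.0.0/12 (H3) depth=12
  del 155.160.0.0/12 (clear depth 12)
  del 243.167.0.0/16 (clear depth 16)
  + 128.0.0.0/3 (H3) depth=3
  lookup 243.167.231.32: bits 11110011101001111110011100100000 walk d0:H1→d1:-→d2:-→d3:-→d4:-→d5:-→d6:-→d7:-→d8:-→d9:-→d10:-→d11:-→d12:-→d13:-→d14:-→d15:-→d16:-→d17:-→d18:-→d19:-→d20:-→d21:-→d22:-→d23:-→d24:-→d25:-→d26:-→d27:-→d28:H0→d29:-→d30:-→d31:-→d32:H1 -> H1
  lookup 128.88.95.192: bits 100 walk d0:H1→d1:-→d2:-→d3:H3 -> H3
  + 155.174.37.93/32 (H3) depth=32
  del 155.174.0.0/16 (clear depth 16)
  + 243.167.192.0/18 (H0) depth=18
  + 243.167.231.32/27 (H0) depth=27
  lookup 163.141.193.128: bits 10 walk d0:H1→d1:-→d2:- -> H1
  + 243.167.0.0/16 (H2) depth=16
  + 0.0.0.0/0 (H1) depth=0
  del 243.167.231.32/27 (clear depth 27)
  lookup 128.0.4.84: bits 100 walk d0:H1→d1:-→d2:-→d3:H3 -> H3

== LOOKUPS ==
["H3","H1","H3","H3","H1","H1","H3","H1","H3"]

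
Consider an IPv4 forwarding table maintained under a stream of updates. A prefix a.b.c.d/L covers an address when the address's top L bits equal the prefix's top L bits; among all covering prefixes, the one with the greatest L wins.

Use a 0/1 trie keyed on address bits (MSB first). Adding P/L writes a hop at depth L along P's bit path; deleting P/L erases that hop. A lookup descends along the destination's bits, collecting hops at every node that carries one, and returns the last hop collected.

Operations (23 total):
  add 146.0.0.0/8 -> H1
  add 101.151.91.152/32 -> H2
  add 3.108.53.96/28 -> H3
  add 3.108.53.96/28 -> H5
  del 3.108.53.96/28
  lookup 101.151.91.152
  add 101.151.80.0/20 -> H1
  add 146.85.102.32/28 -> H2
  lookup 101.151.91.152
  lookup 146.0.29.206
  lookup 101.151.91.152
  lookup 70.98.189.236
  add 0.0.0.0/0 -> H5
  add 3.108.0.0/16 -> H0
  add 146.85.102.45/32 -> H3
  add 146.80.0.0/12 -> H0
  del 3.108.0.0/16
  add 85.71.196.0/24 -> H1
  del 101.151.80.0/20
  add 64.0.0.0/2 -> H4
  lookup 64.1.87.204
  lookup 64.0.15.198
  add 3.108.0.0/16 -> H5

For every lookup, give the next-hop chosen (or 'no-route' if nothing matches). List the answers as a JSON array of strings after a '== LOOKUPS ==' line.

Apply in order:
  add 146.0.0.0/8 -> H1 at depth 8
  add 101.151.91.152/32 -> H2 at depth 32
  add 3.108.53.96/28 -> H3 at depth 28
  add 3.108.53.96/28 -> H5 at depth 28
  del 3.108.53.96/28 (clear depth 28)
  Q 101.151.91.152: descend 01100101100101110101101110011000 ; hops seen [H2] ; pick H2
  add 101.151.80.0/20 -> H1 at depth 20
  add 146.85.102.32/28 -> H2 at depth 28
  Q 101.151.91.152: descend 01100101100101110101101110011000 ; hops seen [H1,H2] ; pick H2
  Q 146.0.29.206: descend 100100100 ; hops seen [H1] ; pick H1
  Q 101.151.91.152: descend 01100101100101110101101110011000 ; hops seen [H1,H2] ; pick H2
  Q 70.98.189.236: descend 01 ; hops seen [∅] ; pick no-route
  add 0.0.0.0/0 -> H5 at depth 0
  add 3.108.0.0/16 -> H0 at depth 16
  add 146.85.102.45/32 -> H3 at depth 32
  add 146.80.0.0/12 -> H0 at depth 12
  del 3.108.0.0/16 (clear depth 16)
  add 85.71.196.0/24 -> H1 at depth 24
  del 101.151.80.0/20 (clear depth 20)
  add 64.0.0.0/2 -> H4 at depth 2
  Q 64.1.87.204: descend 010 ; hops seen [H5,H4] ; pick H4
  Q 64.0.15.198: descend 010 ; hops seen [H5,H4] ; pick H4
  add 3.108.0.0/16 -> H5 at depth 16

== LOOKUPS ==
["H2","H2","H1","H2","no-route","H4","H4"]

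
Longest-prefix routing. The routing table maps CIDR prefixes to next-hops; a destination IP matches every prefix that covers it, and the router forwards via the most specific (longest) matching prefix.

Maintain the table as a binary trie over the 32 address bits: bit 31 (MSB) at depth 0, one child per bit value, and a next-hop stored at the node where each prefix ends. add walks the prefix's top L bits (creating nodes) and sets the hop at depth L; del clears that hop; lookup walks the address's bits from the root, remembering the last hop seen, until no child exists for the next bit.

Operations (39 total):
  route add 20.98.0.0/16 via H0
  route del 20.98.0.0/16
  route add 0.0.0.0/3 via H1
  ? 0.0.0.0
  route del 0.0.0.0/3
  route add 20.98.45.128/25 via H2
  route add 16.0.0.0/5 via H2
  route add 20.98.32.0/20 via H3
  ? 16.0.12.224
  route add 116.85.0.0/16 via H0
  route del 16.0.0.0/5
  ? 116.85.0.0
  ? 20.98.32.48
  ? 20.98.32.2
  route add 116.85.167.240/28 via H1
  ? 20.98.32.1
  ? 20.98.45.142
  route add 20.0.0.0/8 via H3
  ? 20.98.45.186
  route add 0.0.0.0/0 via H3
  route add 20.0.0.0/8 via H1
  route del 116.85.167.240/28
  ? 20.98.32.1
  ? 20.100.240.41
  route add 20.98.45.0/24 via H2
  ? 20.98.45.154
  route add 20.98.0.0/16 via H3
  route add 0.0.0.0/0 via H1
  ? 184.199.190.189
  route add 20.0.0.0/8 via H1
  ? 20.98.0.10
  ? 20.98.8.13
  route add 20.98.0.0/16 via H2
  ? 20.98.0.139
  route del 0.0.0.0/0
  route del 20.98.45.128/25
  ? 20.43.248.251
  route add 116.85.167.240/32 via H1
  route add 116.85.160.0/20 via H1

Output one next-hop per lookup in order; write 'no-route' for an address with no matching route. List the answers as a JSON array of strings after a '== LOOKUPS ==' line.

Trace:
  + 20.98.0.0/16 (H0) depth=16
  del 20.98.0.0/16 (clear depth 16)
  + 0.0.0.0/3 (H1) depth=3
  lookup 0.0.0.0: bits 000 walk d0:-→d1:-→d2:-→d3:H1 -> H1
  del 0.0.0.0/3 (clear depth 3)
  + 20.98.45.128/25 (H2) depth=25
  + 16.0.0.0/5 (H2) depth=5
  + 20.98.32.0/20 (H3) depth=20
  lookup 16.0.12.224: bits 00010 walk d0:-→d1:-→d2:-→d3:-→d4:-→d5:H2 -> H2
  + 116.85.0.0/16 (H0) depth=16
  del 16.0.0.0/5 (clear depth 5)
  lookup 116.85.0.0: bits 0111010001010101 walk d0:-→d1:-→d2:-→d3:-→d4:-→d5:-→d6:-→d7:-→d8:-→d9:-→d10:-→d11:-→d12:-→d13:-→d14:-→d15:-→d16:H0 -> H0
  lookup 20.98.32.48: bits 00010100011000100010 walk d0:-→d1:-→d2:-→d3:-→d4:-→d5:-→d6:-→d7:-→d8:-→d9:-→d10:-→d11:-→d12:-→d13:-→d14:-→d15:-→d16:-→d17:-→d18:-→d19:-→d20:H3 -> H3
  lookup 20.98.32.2: bits 00010100011000100010 walk d0:-→d1:-→d2:-→d3:-→d4:-→d5:-→d6:-→d7:-→d8:-→d9:-→d10:-→d11:-→d12:-→d13:-→d14:-→d15:-→d16:-→d17:-→d18:-→d19:-→d20:H3 -> H3
  + 116.85.167.240/28 (H1) depth=28
  lookup 20.98.32.1: bits 00010100011000100010 walk d0:-→d1:-→d2:-→d3:-→d4:-→d5:-→d6:-→d7:-→d8:-→d9:-→d10:-→d11:-→d12:-→d13:-→d14:-→d15:-→d16:-→d17:-→d18:-→d19:-→d20:H3 -> H3
  lookup 20.98.45.142: bits 0001010001100010001011011 walk d0:-→d1:-→d2:-→d3:-→d4:-→d5:-→d6:-→d7:-→d8:-→d9:-→d10:-→d11:-→d12:-→d13:-→d14:-→d15:-→d16:-→d17:-→d18:-→d19:-→d20:H3→d21:-→d22:-→d23:-→d24:-→d25:H2 -> H2
  + 20.0.0.0/8 (H3) depth=8
  lookup 20.98.45.186: bits 0001010001100010001011011 walk d0:-→d1:-→d2:-→d3:-→d4:-→d5:-→d6:-→d7:-→d8:H3→d9:-→d10:-→d11:-→d12:-→d13:-→d14:-→d15:-→d16:-→d17:-→d18:-→d19:-→d20:H3→d21:-→d22:-→d23:-→d24:-→d25:H2 -> H2
  + 0.0.0.0/0 (H3) depth=0
  + 20.0.0.0/8 (H1) depth=8
  del 116.85.167.240/28 (clear depth 28)
  lookup 20.98.32.1: bits 00010100011000100010 walk d0:H3→d1:-→d2:-→d3:-→d4:-→d5:-→d6:-→d7:-→d8:H1→d9:-→d10:-→d11:-→d12:-→d13:-→d14:-→d15:-→d16:-→d17:-→d18:-→d19:-→d20:H3 -> H3
  lookup 20.100.240.41: bits 0001010001100 walk d0:H3→d1:-→d2:-→d3:-→d4:-→d5:-→d6:-→d7:-→d8:H1→d9:-→d10:-→d11:-→d12:-→d13:- -> H1
  + 20.98.45.0/24 (H2) depth=24
  lookup 20.98.45.154: bits 0001010001100010001011011 walk d0:H3→d1:-→d2:-→d3:-→d4:-→d5:-→d6:-→d7:-→d8:H1→d9:-→d10:-→d11:-→d12:-→d13:-→d14:-→d15:-→d16:-→d17:-→d18:-→d19:-→d20:H3→d21:-→d22:-→d23:-→d24:H2→d25:H2 -> H2
  + 20.98.0.0/16 (H3) depth=16
  + 0.0.0.0/0 (H1) depth=0
  lookup 184.199.190.189: bits ε walk d0:H1 -> H1
  + 20.0.0.0/8 (H1) depth=8
  lookup 20.98.0.10: bits 000101000110001000 walk d0:H1→d1:-→d2:-→d3:-→d4:-→d5:-→d6:-→d7:-→d8:H1→d9:-→d10:-→d11:-→d12:-→d13:-→d14:-→d15:-→d16:H3→d17:-→d18:- -> H3
  lookup 20.98.8.13: bits 000101000110001000 walk d0:H1→d1:-→d2:-→d3:-→d4:-→d5:-→d6:-→d7:-→d8:H1→d9:-→d10:-→d11:-→d12:-→d13:-→d14:-→d15:-→d16:H3→d17:-→d18:- -> H3
  + 20.98.0.0/16 (H2) depth=16
  lookup 20.98.0.139: bits 000101000110001000 walk d0:H1→d1:-→d2:-→d3:-→d4:-→d5:-→d6:-→d7:-→d8:H1→d9:-→d10:-→d11:-→d12:-→d13:-→d14:-→d15:-→d16:H2→d17:-→d18:- -> H2
  del 0.0.0.0/0 (clear depth 0)
  del 20.98.45.128/25 (clear depth 25)
  lookup 20.43.248.251: bits 000101000 walk d0:-→d1:-→d2:-→d3:-→d4:-→d5:-→d6:-→d7:-→d8:H1→d9:- -> H1
  + 116.85.167.240/32 (H1) depth=32
  + 116.85.160.0/20 (H1) depth=20

== LOOKUPS ==
["H1","H2","H0","H3","H3","H3","H2","H2","H3","H1","H2","H1","H3","H3","H2","H1"]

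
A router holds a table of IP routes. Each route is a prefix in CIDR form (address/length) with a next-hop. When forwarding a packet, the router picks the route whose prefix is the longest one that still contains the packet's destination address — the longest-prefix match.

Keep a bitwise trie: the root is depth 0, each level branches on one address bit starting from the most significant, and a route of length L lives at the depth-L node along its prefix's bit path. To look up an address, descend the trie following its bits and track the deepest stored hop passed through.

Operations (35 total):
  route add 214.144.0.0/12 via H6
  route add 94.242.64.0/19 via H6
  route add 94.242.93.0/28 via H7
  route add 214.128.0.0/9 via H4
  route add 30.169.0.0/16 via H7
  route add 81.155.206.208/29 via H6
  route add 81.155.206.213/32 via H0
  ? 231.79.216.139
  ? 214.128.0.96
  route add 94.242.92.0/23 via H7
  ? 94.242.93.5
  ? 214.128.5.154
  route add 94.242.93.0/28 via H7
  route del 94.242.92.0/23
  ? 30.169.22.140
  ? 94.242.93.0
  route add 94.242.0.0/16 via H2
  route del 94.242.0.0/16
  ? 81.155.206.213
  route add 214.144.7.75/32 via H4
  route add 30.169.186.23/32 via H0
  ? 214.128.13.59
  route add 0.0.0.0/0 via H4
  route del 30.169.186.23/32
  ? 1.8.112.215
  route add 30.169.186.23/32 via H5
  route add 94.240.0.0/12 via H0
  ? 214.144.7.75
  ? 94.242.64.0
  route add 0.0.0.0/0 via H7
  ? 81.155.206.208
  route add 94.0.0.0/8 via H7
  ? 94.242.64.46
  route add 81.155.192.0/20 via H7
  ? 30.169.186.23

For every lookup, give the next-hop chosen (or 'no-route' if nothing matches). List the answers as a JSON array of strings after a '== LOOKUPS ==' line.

Apply in order:
  + 214.144.0.0/12 (H6) depth=12
  + 94.242.64.0/19 (H6) depth=19
  + 94.242.93.0/28 (H7) depth=28
  + 214.128.0.0/9 (H4) depth=9
  + 30.169.0.0/16 (H7) depth=16
  + 81.155.206.208/29 (H6) depth=29
  + 81.155.206.213/32 (H0) depth=32
  Q 231.79.216.139: descend 11 ; hops seen [∅] ; pick no-route
  Q 214.128.0.96: descend 11010110100 ; hops seen [H4] ; pick H4
  + 94.242.92.0/23 (H7) depth=23
  Q 94.242.93.5: descend 0101111011110010010111010000 ; hops seen [H6,H7,H7] ; pick H7
  Q 214.128.5.154: descend 11010110100 ; hops seen [H4] ; pick H4
  + 94.242.93.0/28 (H7) depth=28
  - 94.242.92.0/23 clear@23
  Q 30.169.22.140: descend 0001111010101001 ; hops seen [H7] ; pick H7
  Q 94.242.93.0: descend 0101111011110010010111010000 ; hops seen [H6,H7] ; pick H7
  + 94.242.0.0/16 (H2) depth=16
  - 94.242.0.0/16 clear@16
  Q 81.155.206.213: descend 01010001100110111100111011010101 ; hops seen [H6,H0] ; pick H0
  + 214.144.7.75/32 (H4) depth=32
  + 30.169.186.23/32 (H0) depth=32
  Q 214.128.13.59: descend 11010110100 ; hops seen [H4] ; pick H4
  + 0.0.0.0/0 (H4) depth=0
  - 30.169.186.23/32 clear@32
  Q 1.8.112.215: descend 000 ; hops seen [H4] ; pick H4
  + 30.169.186.23/32 (H5) depth=32
  + 94.240.0.0/12 (H0) depth=12
  Q 214.144.7.75: descend 11010110100100000000011101001011 ; hops seen [H4,H4,H6,H4] ; pick H4
  Q 94.242.64.0: descend 0101111011110010010 ; hops seen [H4,H0,H6] ; pick H6
  + 0.0.0.0/0 (H7) depth=0
  Q 81.155.206.208: descend 01010001100110111100111011010 ; hops seen [H7,H6] ; pick H6
  + 94.0.0.0/8 (H7) depth=8
  Q 94.242.64.46: descend 0101111011110010010 ; hops seen [H7,H7,H0,H6] ; pick H6
  + 81.155.192.0/20 (H7) depth=20
  Q 30.169.186.23: descend 00011110101010011011101000010111 ; hops seen [H7,H7,H5] ; pick H5

== LOOKUPS ==
["no-route","H4","H7","H4","H7","H7","H0","H4","H4","H4","H6","H6","H6","H5"]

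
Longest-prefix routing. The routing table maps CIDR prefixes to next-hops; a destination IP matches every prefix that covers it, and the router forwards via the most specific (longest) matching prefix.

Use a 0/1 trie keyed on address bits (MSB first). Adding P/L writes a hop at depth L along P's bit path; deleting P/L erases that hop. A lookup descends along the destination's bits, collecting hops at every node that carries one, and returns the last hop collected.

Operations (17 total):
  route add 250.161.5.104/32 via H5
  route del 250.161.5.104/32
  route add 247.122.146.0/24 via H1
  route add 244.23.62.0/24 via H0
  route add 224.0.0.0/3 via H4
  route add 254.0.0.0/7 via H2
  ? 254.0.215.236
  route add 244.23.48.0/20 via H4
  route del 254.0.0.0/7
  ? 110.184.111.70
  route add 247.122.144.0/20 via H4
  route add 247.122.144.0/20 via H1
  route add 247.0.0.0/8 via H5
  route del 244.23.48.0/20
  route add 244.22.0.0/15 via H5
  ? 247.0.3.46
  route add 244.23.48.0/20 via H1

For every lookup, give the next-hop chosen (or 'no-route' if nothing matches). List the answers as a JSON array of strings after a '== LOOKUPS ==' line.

Apply in order:
  add 250.161.5.104/32 -> H5 at depth 32
  - 250.161.5.104/32 clear@32
  add 247.122.146.0/24 -> H1 at depth 24
  add 244.23.62.0/24 -> H0 at depth 24
  add 224.0.0.0/3 -> H4 at depth 3
  add 254.0.0.0/7 -> H2 at depth 7
  ? 254.0.215.236  path d0:-→d1:-→d2:-→d3:H4→d4:-→d5:-→d6:-→d7:H2  best=H2
  add 244.23.48.0/20 -> H4 at depth 20
  - 254.0.0.0/7 clear@7
  ? 110.184.111.70  path d0:-  best=no-route
  add 247.122.144.0/20 -> H4 at depth 20
  add 247.122.144.0/20 -> H1 at depth 20
  add 247.0.0.0/8 -> H5 at depth 8
  - 244.23.48.0/20 clear@20
  add 244.22.0.0/15 -> H5 at depth 15
  ? 247.0.3.46  path d0:-→d1:-→d2:-→d3:H4→d4:-→d5:-→d6:-→d7:-→d8:H5→d9:-  best=H5
  add 244.23.48.0/20 -> H1 at depth 20

== LOOKUPS ==
["H2","no-route","H5"]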